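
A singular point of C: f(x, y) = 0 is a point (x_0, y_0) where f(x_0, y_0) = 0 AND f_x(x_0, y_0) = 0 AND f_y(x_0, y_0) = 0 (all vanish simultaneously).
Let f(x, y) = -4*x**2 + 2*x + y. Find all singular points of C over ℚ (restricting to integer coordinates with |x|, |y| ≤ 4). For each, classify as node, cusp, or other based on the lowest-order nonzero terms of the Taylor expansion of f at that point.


No singular points in the scanned grid; C is smooth there.

Compute partial derivatives:
  f_x = 2 - 8*x.
  f_y = 1.
f_y = 1 is a nonzero constant, so f_y never vanishes: no point (x, y) can satisfy f = f_x = f_y = 0. In particular no (x, y) ∈ {−4, ..., 4}² is singular; the curve is smooth.


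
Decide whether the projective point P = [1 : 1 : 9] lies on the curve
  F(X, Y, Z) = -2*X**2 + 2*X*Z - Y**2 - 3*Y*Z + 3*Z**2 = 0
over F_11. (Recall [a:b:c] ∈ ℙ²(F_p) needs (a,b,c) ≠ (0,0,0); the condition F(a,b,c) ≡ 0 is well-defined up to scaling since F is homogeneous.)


F(1,1,9) ≡ 0 (mod 11); P is on the curve.

Evaluate F(1, 1, 9) term-by-term (mod 11).
  -2*X**2 ↦ -2·1·1·1 = -2
  2*X*Z ↦ 2·1·1·9 = 18
  -Y**2 ↦ -1·1·1·1 = -1
  -3*Y*Z ↦ -3·1·1·9 = -27
  3*Z**2 ↦ 3·1·1·81 = 243
Sum: F(1, 1, 9) = (-2) + (18) + (-1) + (-27) + (243) = 231.
Reducing mod 11: 231 ≡ 0 (mod 11).
Since F(a, b, c) ≡ 0 (mod 11), P lies on the curve.


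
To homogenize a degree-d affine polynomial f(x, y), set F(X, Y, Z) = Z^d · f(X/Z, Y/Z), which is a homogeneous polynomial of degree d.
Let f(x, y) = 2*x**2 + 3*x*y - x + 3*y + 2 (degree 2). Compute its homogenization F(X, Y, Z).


F(X, Y, Z) = 2*X**2 + 3*X*Y - X*Z + 3*Y*Z + 2*Z**2

deg(f) = 2.
Substitute x = X/Z, y = Y/Z into f, then multiply by Z^2.
  monomial 2·x^2·y^0 ↦ 2·X^2·Y^0·Z^0.
  monomial 3·x^1·y^1 ↦ 3·X^1·Y^1·Z^0.
  monomial -1·x^1·y^0 ↦ -1·X^1·Y^0·Z^1.
  monomial 3·x^0·y^1 ↦ 3·X^0·Y^1·Z^1.
  monomial 2·x^0·y^0 ↦ 2·X^0·Y^0·Z^2.
Collecting: F(X, Y, Z) = 2*X**2 + 3*X*Y - X*Z + 3*Y*Z + 2*Z**2.


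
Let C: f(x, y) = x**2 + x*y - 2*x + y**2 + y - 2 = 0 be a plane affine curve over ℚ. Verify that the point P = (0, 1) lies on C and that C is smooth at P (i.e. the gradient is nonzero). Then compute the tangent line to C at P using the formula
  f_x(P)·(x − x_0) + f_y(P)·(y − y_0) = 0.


Tangent line at P: -x + 3*y - 3 = 0.

Step 1: f(0, 1) = 0, so P lies on C.
Step 2: partial derivatives
  f_x(x, y) = 2*x + y - 2, f_y(x, y) = x + 2*y + 1.
  f_x(P) = -1, f_y(P) = 3 (gradient nonzero, so P is smooth).
Step 3: tangent line at P: -1·(x − 0) + 3·(y − 1) = 0.
Expanding: -x + 3*y - 3 = 0.


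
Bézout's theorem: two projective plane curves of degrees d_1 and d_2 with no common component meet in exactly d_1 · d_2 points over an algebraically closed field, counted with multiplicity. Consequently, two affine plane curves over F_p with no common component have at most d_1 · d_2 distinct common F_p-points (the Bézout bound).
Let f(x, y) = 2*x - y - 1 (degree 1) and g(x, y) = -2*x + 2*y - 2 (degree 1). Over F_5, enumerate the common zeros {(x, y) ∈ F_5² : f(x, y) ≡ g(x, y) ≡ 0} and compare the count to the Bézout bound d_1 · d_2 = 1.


Common zeros: {(2, 3)}; count = 1; Bézout bound = 1.

deg(f) = 1, deg(g) = 1, so Bézout bound = 1.
Scan x ∈ F_5. For each x, list the y ∈ F_5 with f(x, y) ≡ 0 and those with g(x, y) ≡ 0 (mod 5); the common zeros in that column are the intersection.
  x = 0: f ≡ 0 at y ∈ {4}; g ≡ 0 at y ∈ {1}; common: ∅.
  x = 1: f ≡ 0 at y ∈ {1}; g ≡ 0 at y ∈ {2}; common: ∅.
  x = 2: f ≡ 0 at y ∈ {3}; g ≡ 0 at y ∈ {3}; common: {3}.
  x = 3: f ≡ 0 at y ∈ {0}; g ≡ 0 at y ∈ {4}; common: ∅.
  x = 4: f ≡ 0 at y ∈ {2}; g ≡ 0 at y ∈ {0}; common: ∅.
Collecting: common zeros = {(2, 3)}, so the count is 1.
Comparison with the Bézout bound: 1 ≤ 1 = deg(f)·deg(g), as expected for curves with no common component (the bound is attained).


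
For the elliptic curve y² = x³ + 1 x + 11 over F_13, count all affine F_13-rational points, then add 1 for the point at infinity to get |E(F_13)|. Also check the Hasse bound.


Affine points = {(1, 0), (4, 1), (4, 12), (6, 5), (6, 8), (7, 6), (7, 7), (11, 1), (11, 12), (12, 3), (12, 10)}; affine count = 11; |E(F_13)| = 12.

Discriminant check: Δ ∝ 4a³ + 27b² = 4·1³ + 27·11² = 4·1 + 27·121 ≡ 8 (mod 13). Nonzero ⇒ E is nonsingular.
For each x ∈ F_13, compute rhs = x³ + 1·x + 11 mod 13, then count y ∈ F_13 with y² ≡ rhs.
  x = 0: rhs = 11, matching y values: none (0 points).
  x = 1: rhs = 0, matching y values: 0 (1 points).
  x = 2: rhs = 8, matching y values: none (0 points).
  x = 3: rhs = 2, matching y values: none (0 points).
  x = 4: rhs = 1, matching y values: 1, 12 (2 points).
  x = 5: rhs = 11, matching y values: none (0 points).
  x = 6: rhs = 12, matching y values: 5, 8 (2 points).
  x = 7: rhs = 10, matching y values: 6, 7 (2 points).
  x = 8: rhs = 11, matching y values: none (0 points).
  x = 9: rhs = 8, matching y values: none (0 points).
  x = 10: rhs = 7, matching y values: none (0 points).
  x = 11: rhs = 1, matching y values: 1, 12 (2 points).
  x = 12: rhs = 9, matching y values: 3, 10 (2 points).
Total affine count: 11.
Full point count |E(F_13)| = 11 + 1 = 12.
Hasse bound: |12 − (13+1)| = |-2| = 2 ≤ 2√13 ≈ 7.2111 ✓.


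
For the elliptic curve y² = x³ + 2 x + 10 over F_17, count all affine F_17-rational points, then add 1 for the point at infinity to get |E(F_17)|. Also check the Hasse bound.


Affine points = {(1, 8), (1, 9), (3, 3), (3, 14), (5, 3), (5, 14), (6, 0), (9, 3), (9, 14), (15, 7), (15, 10)}; affine count = 11; |E(F_17)| = 12.

Discriminant check: Δ ∝ 4a³ + 27b² = 4·2³ + 27·10² = 4·8 + 27·100 ≡ 12 (mod 17). Nonzero ⇒ E is nonsingular.
For each x ∈ F_17, compute rhs = x³ + 2·x + 10 mod 17, then count y ∈ F_17 with y² ≡ rhs.
  x = 0: rhs = 10, matching y values: none (0 points).
  x = 1: rhs = 13, matching y values: 8, 9 (2 points).
  x = 2: rhs = 5, matching y values: none (0 points).
  x = 3: rhs = 9, matching y values: 3, 14 (2 points).
  x = 4: rhs = 14, matching y values: none (0 points).
  x = 5: rhs = 9, matching y values: 3, 14 (2 points).
  x = 6: rhs = 0, matching y values: 0 (1 points).
  x = 7: rhs = 10, matching y values: none (0 points).
  x = 8: rhs = 11, matching y values: none (0 points).
  x = 9: rhs = 9, matching y values: 3, 14 (2 points).
  x = 10: rhs = 10, matching y values: none (0 points).
  x = 11: rhs = 3, matching y values: none (0 points).
  x = 12: rhs = 11, matching y values: none (0 points).
  x = 13: rhs = 6, matching y values: none (0 points).
  x = 14: rhs = 11, matching y values: none (0 points).
  x = 15: rhs = 15, matching y values: 7, 10 (2 points).
  x = 16: rhs = 7, matching y values: none (0 points).
Total affine count: 11.
Full point count |E(F_17)| = 11 + 1 = 12.
Hasse bound: |12 − (17+1)| = |-6| = 6 ≤ 2√17 ≈ 8.2462 ✓.


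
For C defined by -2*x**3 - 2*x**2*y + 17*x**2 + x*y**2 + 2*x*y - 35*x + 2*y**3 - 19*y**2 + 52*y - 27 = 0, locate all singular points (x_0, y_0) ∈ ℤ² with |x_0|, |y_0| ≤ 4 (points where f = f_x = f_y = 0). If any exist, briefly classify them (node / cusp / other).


Singular points: {(2, 3)}; classification: node.

Compute partial derivatives:
  f_x = -6*x**2 - 4*x*y + 34*x + y**2 + 2*y - 35.
  f_y = -2*x**2 + 2*x*y + 2*x + 6*y**2 - 38*y + 52.
Scan x_0 ∈ {−4, ..., 4}. For each x_0, f_y(x_0, y) is a polynomial in y; find its integer roots y ∈ {−4, ..., 4}, then test f_x and f at those candidates.
  x = -4: f_y(-4, y) = 6*y**2 - 46*y + 12; no integer root y with |y| ≤ 4.
  x = -3: f_y(-3, y) = 6*y**2 - 44*y + 28; no integer root y with |y| ≤ 4.
  x = -2: f_y(-2, y) = 6*y**2 - 42*y + 40; no integer root y with |y| ≤ 4.
  x = -1: f_y(-1, y) = 6*y**2 - 40*y + 48; no integer root y with |y| ≤ 4.
  x = 0: f_y(0, y) = 6*y**2 - 38*y + 52; vanishes at y ∈ {2}. (0, 2): f_x = -27 ≠ 0.
  x = 1: f_y(1, y) = 6*y**2 - 36*y + 52; no integer root y with |y| ≤ 4.
  x = 2: f_y(2, y) = 6*y**2 - 34*y + 48; vanishes at y ∈ {3}. (2, 3): f_x = 0, f = 0 — SINGULAR.
  x = 3: f_y(3, y) = 6*y**2 - 32*y + 40; vanishes at y ∈ {2}. (3, 2): f_x = -3 ≠ 0.
  x = 4: f_y(4, y) = 6*y**2 - 30*y + 28; no integer root y with |y| ≤ 4.
Only singular point on the grid: (2, 3).
Classify: substitute x = 2 + u, y = 3 + v and expand: f = -2*u**3 - 2*u**2*v - u**2 + u*v**2 + 2*v**3 + v**2.
No constant or linear terms (consistent with a singular point). Quadratic part: -u**2 + v**2. Cubic part: -2*u**3 - 2*u**2*v + u*v**2 + 2*v**3.
The quadratic part v**2 - u**2 = (v − u)(v + u) splits into two distinct linear factors, so there are two distinct tangent lines y − 3 = ±(x − 2) — this is a node (ordinary double point).
Classification: node.


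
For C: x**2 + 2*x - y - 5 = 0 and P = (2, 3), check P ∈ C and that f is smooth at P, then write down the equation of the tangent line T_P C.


Tangent line at P: 6*x - y - 9 = 0.

Step 1: f(2, 3) = 0, so P lies on C.
Step 2: partial derivatives
  f_x(x, y) = 2*x + 2, f_y(x, y) = -1.
  f_x(P) = 6, f_y(P) = -1 (gradient nonzero, so P is smooth).
Step 3: tangent line at P: 6·(x − 2) + -1·(y − 3) = 0.
Expanding: 6*x - y - 9 = 0.


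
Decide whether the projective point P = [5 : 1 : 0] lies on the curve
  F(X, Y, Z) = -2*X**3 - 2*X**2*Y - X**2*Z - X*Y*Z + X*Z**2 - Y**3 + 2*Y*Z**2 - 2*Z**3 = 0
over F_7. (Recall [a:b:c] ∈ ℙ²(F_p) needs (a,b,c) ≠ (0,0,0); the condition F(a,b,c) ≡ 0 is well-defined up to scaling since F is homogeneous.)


F(5,1,0) ≡ 0 (mod 7); P is on the curve.

Evaluate F(5, 1, 0) term-by-term (mod 7).
  -2*X**3 ↦ -2·125·1·1 = -250
  -2*X**2*Y ↦ -2·25·1·1 = -50
  -X**2*Z ↦ -1·25·1·0 = 0
  -X*Y*Z ↦ -1·5·1·0 = 0
  X*Z**2 ↦ 1·5·1·0 = 0
  -Y**3 ↦ -1·1·1·1 = -1
  2*Y*Z**2 ↦ 2·1·1·0 = 0
  -2*Z**3 ↦ -2·1·1·0 = 0
Sum: F(5, 1, 0) = (-250) + (-50) + (0) + (0) + (0) + (-1) + (0) + (0) = -301.
Reducing mod 7: -301 ≡ 0 (mod 7).
Since F(a, b, c) ≡ 0 (mod 7), P lies on the curve.


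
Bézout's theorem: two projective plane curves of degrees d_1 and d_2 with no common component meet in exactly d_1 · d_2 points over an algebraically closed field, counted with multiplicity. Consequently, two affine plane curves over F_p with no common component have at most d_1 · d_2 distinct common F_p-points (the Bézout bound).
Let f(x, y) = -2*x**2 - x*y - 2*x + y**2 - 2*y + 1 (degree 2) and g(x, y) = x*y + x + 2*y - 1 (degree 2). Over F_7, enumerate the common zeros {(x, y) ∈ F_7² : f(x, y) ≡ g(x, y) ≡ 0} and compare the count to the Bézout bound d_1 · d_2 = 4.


Common zeros: ∅; count = 0; Bézout bound = 4.

deg(f) = 2, deg(g) = 2, so Bézout bound = 4.
Scan x ∈ F_7. For each x, list the y ∈ F_7 with f(x, y) ≡ 0 and those with g(x, y) ≡ 0 (mod 7); the common zeros in that column are the intersection.
  x = 0: f ≡ 0 at y ∈ {1}; g ≡ 0 at y ∈ {4}; common: ∅.
  x = 1: f ≡ 0 at y ∈ {5}; g ≡ 0 at y ∈ {0}; common: ∅.
  x = 2: f ≡ 0 at y ∈ {1, 3}; g ≡ 0 at y ∈ {5}; common: ∅.
  x = 3: f ≡ 0 at y ∈ ∅; g ≡ 0 at y ∈ {1}; common: ∅.
  x = 4: f ≡ 0 at y ∈ ∅; g ≡ 0 at y ∈ {3}; common: ∅.
  x = 5: f ≡ 0 at y ∈ ∅; g ≡ 0 at y ∈ ∅; common: ∅.
  x = 6: f ≡ 0 at y ∈ {3, 5}; g ≡ 0 at y ∈ {2}; common: ∅.
Collecting: common zeros = ∅, so the count is 0.
Comparison with the Bézout bound: 0 ≤ 4 = deg(f)·deg(g), as expected for curves with no common component (the affine F_7-count falls short of the bound because intersections may lie at infinity, over extension fields, or carry multiplicity).


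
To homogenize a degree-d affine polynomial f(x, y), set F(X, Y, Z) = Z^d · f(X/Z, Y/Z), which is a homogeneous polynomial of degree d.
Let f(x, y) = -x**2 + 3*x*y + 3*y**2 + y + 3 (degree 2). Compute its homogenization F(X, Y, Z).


F(X, Y, Z) = -X**2 + 3*X*Y + 3*Y**2 + Y*Z + 3*Z**2

deg(f) = 2.
Substitute x = X/Z, y = Y/Z into f, then multiply by Z^2.
  monomial -1·x^2·y^0 ↦ -1·X^2·Y^0·Z^0.
  monomial 3·x^1·y^1 ↦ 3·X^1·Y^1·Z^0.
  monomial 3·x^0·y^2 ↦ 3·X^0·Y^2·Z^0.
  monomial 1·x^0·y^1 ↦ 1·X^0·Y^1·Z^1.
  monomial 3·x^0·y^0 ↦ 3·X^0·Y^0·Z^2.
Collecting: F(X, Y, Z) = -X**2 + 3*X*Y + 3*Y**2 + Y*Z + 3*Z**2.


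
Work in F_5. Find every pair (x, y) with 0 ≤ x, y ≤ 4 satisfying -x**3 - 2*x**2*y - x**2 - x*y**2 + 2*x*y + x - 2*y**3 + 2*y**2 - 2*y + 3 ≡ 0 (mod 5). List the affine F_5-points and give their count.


Affine F_5-points: {(2, 1), (2, 2), (3, 0), (3, 3), (3, 4)}; count = 5.

For each of the 25 pairs (x, y) ∈ F_5², evaluate f(x, y) mod 5. Record the zeros.
  x = 0: [0↦3, 1↦1, 2↦1, 3↦1, 4↦4]  zeros at y ∈ ∅
  x = 1: [0↦2, 1↦4, 2↦1, 3↦1, 4↦2]  zeros at y ∈ ∅
  x = 2: [0↦3, 1↦0, 2↦0, 3↦1, 4↦1]  zeros at y ∈ {1, 2}
  x = 3: [0↦0, 1↦3, 2↦2, 3↦0, 4↦0]  zeros at y ∈ {0, 3, 4}
  x = 4: [0↦2, 1↦2, 2↦1, 3↦2, 4↦3]  zeros at y ∈ ∅
Collecting zeros: affine points = {(2, 1), (2, 2), (3, 0), (3, 3), (3, 4)}.
Total count |C(F_5)_aff| = 5.


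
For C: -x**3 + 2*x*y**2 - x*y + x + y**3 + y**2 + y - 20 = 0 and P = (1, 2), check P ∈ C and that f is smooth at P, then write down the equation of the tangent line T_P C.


Tangent line at P: 4*x + 24*y - 52 = 0.

Step 1: f(1, 2) = 0, so P lies on C.
Step 2: partial derivatives
  f_x(x, y) = -3*x**2 + 2*y**2 - y + 1, f_y(x, y) = 4*x*y - x + 3*y**2 + 2*y + 1.
  f_x(P) = 4, f_y(P) = 24 (gradient nonzero, so P is smooth).
Step 3: tangent line at P: 4·(x − 1) + 24·(y − 2) = 0.
Expanding: 4*x + 24*y - 52 = 0.


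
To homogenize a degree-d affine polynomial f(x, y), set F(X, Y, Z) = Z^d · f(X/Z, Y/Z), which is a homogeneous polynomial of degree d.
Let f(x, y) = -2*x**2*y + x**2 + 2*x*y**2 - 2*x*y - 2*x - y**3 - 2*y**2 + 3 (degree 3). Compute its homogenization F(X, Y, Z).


F(X, Y, Z) = -2*X**2*Y + X**2*Z + 2*X*Y**2 - 2*X*Y*Z - 2*X*Z**2 - Y**3 - 2*Y**2*Z + 3*Z**3

deg(f) = 3.
Substitute x = X/Z, y = Y/Z into f, then multiply by Z^3.
  monomial -2·x^2·y^1 ↦ -2·X^2·Y^1·Z^0.
  monomial 1·x^2·y^0 ↦ 1·X^2·Y^0·Z^1.
  monomial 2·x^1·y^2 ↦ 2·X^1·Y^2·Z^0.
  monomial -2·x^1·y^1 ↦ -2·X^1·Y^1·Z^1.
  monomial -2·x^1·y^0 ↦ -2·X^1·Y^0·Z^2.
  monomial -1·x^0·y^3 ↦ -1·X^0·Y^3·Z^0.
  monomial -2·x^0·y^2 ↦ -2·X^0·Y^2·Z^1.
  monomial 3·x^0·y^0 ↦ 3·X^0·Y^0·Z^3.
Collecting: F(X, Y, Z) = -2*X**2*Y + X**2*Z + 2*X*Y**2 - 2*X*Y*Z - 2*X*Z**2 - Y**3 - 2*Y**2*Z + 3*Z**3.


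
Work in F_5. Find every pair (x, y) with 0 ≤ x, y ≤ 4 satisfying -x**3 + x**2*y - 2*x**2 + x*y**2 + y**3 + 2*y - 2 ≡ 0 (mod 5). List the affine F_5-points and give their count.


Affine F_5-points: {(0, 2), (0, 4), (1, 0), (1, 1), (1, 3), (2, 2), (2, 3), (3, 2), (3, 3), (4, 1)}; count = 10.

For each of the 25 pairs (x, y) ∈ F_5², evaluate f(x, y) mod 5. Record the zeros.
  x = 0: [0↦3, 1↦1, 2↦0, 3↦1, 4↦0]  zeros at y ∈ {2, 4}
  x = 1: [0↦0, 1↦0, 2↦3, 3↦0, 4↦2]  zeros at y ∈ {0, 1, 3}
  x = 2: [0↦2, 1↦1, 2↦0, 3↦0, 4↦2]  zeros at y ∈ {2, 3}
  x = 3: [0↦3, 1↦3, 2↦0, 3↦0, 4↦4]  zeros at y ∈ {2, 3}
  x = 4: [0↦2, 1↦0, 2↦2, 3↦4, 4↦2]  zeros at y ∈ {1}
Collecting zeros: affine points = {(0, 2), (0, 4), (1, 0), (1, 1), (1, 3), (2, 2), (2, 3), (3, 2), (3, 3), (4, 1)}.
Total count |C(F_5)_aff| = 10.


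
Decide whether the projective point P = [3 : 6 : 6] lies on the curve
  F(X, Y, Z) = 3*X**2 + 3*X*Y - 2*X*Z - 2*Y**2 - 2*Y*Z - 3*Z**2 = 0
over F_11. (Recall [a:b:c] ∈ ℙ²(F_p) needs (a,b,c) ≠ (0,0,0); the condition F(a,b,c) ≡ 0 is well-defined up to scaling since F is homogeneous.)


F(3,6,6) ≡ 2 (mod 11); P is NOT on the curve.

Evaluate F(3, 6, 6) term-by-term (mod 11).
  3*X**2 ↦ 3·9·1·1 = 27
  3*X*Y ↦ 3·3·6·1 = 54
  -2*X*Z ↦ -2·3·1·6 = -36
  -2*Y**2 ↦ -2·1·36·1 = -72
  -2*Y*Z ↦ -2·1·6·6 = -72
  -3*Z**2 ↦ -3·1·1·36 = -108
Sum: F(3, 6, 6) = (27) + (54) + (-36) + (-72) + (-72) + (-108) = -207.
Reducing mod 11: -207 ≡ 2 (mod 11).
Since F(a, b, c) ≡ 2 ≠ 0 (mod 11), P does NOT lie on the curve.


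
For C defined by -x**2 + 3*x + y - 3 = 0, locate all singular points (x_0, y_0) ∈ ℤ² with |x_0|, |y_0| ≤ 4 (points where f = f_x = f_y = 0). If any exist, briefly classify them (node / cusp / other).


No singular points in the scanned grid; C is smooth there.

Compute partial derivatives:
  f_x = 3 - 2*x.
  f_y = 1.
f_y = 1 is a nonzero constant, so f_y never vanishes: no point (x, y) can satisfy f = f_x = f_y = 0. In particular no (x, y) ∈ {−4, ..., 4}² is singular; the curve is smooth.


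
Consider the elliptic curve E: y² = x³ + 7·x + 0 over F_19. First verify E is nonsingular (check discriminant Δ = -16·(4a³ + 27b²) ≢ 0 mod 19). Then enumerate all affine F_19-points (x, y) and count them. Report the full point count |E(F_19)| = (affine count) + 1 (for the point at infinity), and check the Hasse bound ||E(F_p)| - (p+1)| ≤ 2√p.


Affine points = {(0, 0), (4, 4), (4, 15), (6, 7), (6, 12), (8, 6), (8, 13), (10, 5), (10, 14), (12, 8), (12, 11), (14, 7), (14, 12), (16, 3), (16, 16), (17, 4), (17, 15), (18, 7), (18, 12)}; affine count = 19; |E(F_19)| = 20.

Discriminant check: Δ ∝ 4a³ + 27b² = 4·7³ + 27·0² = 4·343 + 27·0 ≡ 4 (mod 19). Nonzero ⇒ E is nonsingular.
For each x ∈ F_19, compute rhs = x³ + 7·x + 0 mod 19, then count y ∈ F_19 with y² ≡ rhs.
  x = 0: rhs = 0, matching y values: 0 (1 points).
  x = 1: rhs = 8, matching y values: none (0 points).
  x = 2: rhs = 3, matching y values: none (0 points).
  x = 3: rhs = 10, matching y values: none (0 points).
  x = 4: rhs = 16, matching y values: 4, 15 (2 points).
  x = 5: rhs = 8, matching y values: none (0 points).
  x = 6: rhs = 11, matching y values: 7, 12 (2 points).
  x = 7: rhs = 12, matching y values: none (0 points).
  x = 8: rhs = 17, matching y values: 6, 13 (2 points).
  x = 9: rhs = 13, matching y values: none (0 points).
  x = 10: rhs = 6, matching y values: 5, 14 (2 points).
  x = 11: rhs = 2, matching y values: none (0 points).
  x = 12: rhs = 7, matching y values: 8, 11 (2 points).
  x = 13: rhs = 8, matching y values: none (0 points).
  x = 14: rhs = 11, matching y values: 7, 12 (2 points).
  x = 15: rhs = 3, matching y values: none (0 points).
  x = 16: rhs = 9, matching y values: 3, 16 (2 points).
  x = 17: rhs = 16, matching y values: 4, 15 (2 points).
  x = 18: rhs = 11, matching y values: 7, 12 (2 points).
Total affine count: 19.
Full point count |E(F_19)| = 19 + 1 = 20.
Hasse bound: |20 − (19+1)| = |0| = 0 ≤ 2√19 ≈ 8.7178 ✓.


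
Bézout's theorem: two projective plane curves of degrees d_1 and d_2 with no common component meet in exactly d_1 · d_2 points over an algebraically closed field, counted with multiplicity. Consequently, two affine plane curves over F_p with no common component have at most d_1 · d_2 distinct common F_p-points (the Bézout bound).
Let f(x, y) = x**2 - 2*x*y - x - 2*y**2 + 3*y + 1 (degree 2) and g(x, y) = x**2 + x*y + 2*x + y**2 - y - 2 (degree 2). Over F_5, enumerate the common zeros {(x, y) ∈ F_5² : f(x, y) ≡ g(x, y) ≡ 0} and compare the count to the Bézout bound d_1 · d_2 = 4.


Common zeros: {(1, 2), (4, 3)}; count = 2; Bézout bound = 4.

deg(f) = 2, deg(g) = 2, so Bézout bound = 4.
Scan x ∈ F_5. For each x, list the y ∈ F_5 with f(x, y) ≡ 0 and those with g(x, y) ≡ 0 (mod 5); the common zeros in that column are the intersection.
  x = 0: f ≡ 0 at y ∈ ∅; g ≡ 0 at y ∈ {2, 4}; common: ∅.
  x = 1: f ≡ 0 at y ∈ {1, 2}; g ≡ 0 at y ∈ {2, 3}; common: {2}.
  x = 2: f ≡ 0 at y ∈ {1}; g ≡ 0 at y ∈ ∅; common: ∅.
  x = 3: f ≡ 0 at y ∈ {3}; g ≡ 0 at y ∈ ∅; common: ∅.
  x = 4: f ≡ 0 at y ∈ {2, 3}; g ≡ 0 at y ∈ {3, 4}; common: {3}.
Collecting: common zeros = {(1, 2), (4, 3)}, so the count is 2.
Comparison with the Bézout bound: 2 ≤ 4 = deg(f)·deg(g), as expected for curves with no common component (the affine F_5-count falls short of the bound because intersections may lie at infinity, over extension fields, or carry multiplicity).


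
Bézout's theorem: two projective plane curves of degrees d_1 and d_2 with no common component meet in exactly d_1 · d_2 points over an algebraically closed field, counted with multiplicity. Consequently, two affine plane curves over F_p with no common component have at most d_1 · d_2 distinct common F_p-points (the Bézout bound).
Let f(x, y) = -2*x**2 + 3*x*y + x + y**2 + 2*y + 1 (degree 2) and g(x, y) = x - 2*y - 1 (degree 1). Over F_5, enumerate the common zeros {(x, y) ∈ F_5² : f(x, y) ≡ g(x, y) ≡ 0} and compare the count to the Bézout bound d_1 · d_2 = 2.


Common zeros: {(1, 0), (4, 4)}; count = 2; Bézout bound = 2.

deg(f) = 2, deg(g) = 1, so Bézout bound = 2.
Scan x ∈ F_5. For each x, list the y ∈ F_5 with f(x, y) ≡ 0 and those with g(x, y) ≡ 0 (mod 5); the common zeros in that column are the intersection.
  x = 0: f ≡ 0 at y ∈ {4}; g ≡ 0 at y ∈ {2}; common: ∅.
  x = 1: f ≡ 0 at y ∈ {0}; g ≡ 0 at y ∈ {0}; common: {0}.
  x = 2: f ≡ 0 at y ∈ {0, 2}; g ≡ 0 at y ∈ {3}; common: ∅.
  x = 3: f ≡ 0 at y ∈ ∅; g ≡ 0 at y ∈ {1}; common: ∅.
  x = 4: f ≡ 0 at y ∈ {2, 4}; g ≡ 0 at y ∈ {4}; common: {4}.
Collecting: common zeros = {(1, 0), (4, 4)}, so the count is 2.
Comparison with the Bézout bound: 2 ≤ 2 = deg(f)·deg(g), as expected for curves with no common component (the bound is attained).


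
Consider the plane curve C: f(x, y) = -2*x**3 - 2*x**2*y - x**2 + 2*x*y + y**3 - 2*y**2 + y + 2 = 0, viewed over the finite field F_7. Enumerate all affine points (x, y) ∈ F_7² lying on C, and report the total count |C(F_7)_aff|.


Affine F_7-points: {(0, 3), (1, 4), (2, 5), (4, 5), (5, 0), (6, 5)}; count = 6.

For each of the 49 pairs (x, y) ∈ F_7², evaluate f(x, y) mod 7. Record the zeros.
  x = 0: [0↦2, 1↦2, 2↦4, 3↦0, 4↦3, 5↦5, 6↦5]  zeros at y ∈ {3}
  x = 1: [0↦6, 1↦6, 2↦1, 3↦4, 4↦0, 5↦2, 6↦2]  zeros at y ∈ {4}
  x = 2: [0↦3, 1↦6, 2↦4, 3↦3, 4↦2, 5↦0, 6↦3]  zeros at y ∈ {5}
  x = 3: [0↦2, 1↦4, 2↦1, 3↦6, 4↦4, 5↦1, 6↦3]  zeros at y ∈ ∅
  x = 4: [0↦5, 1↦2, 2↦1, 3↦1, 4↦1, 5↦0, 6↦4]  zeros at y ∈ {5}
  x = 5: [0↦0, 1↦2, 2↦6, 3↦4, 4↦2, 5↦6, 6↦1]  zeros at y ∈ {0}
  x = 6: [0↦3, 1↦6, 2↦4, 3↦3, 4↦2, 5↦0, 6↦3]  zeros at y ∈ {5}
Collecting zeros: affine points = {(0, 3), (1, 4), (2, 5), (4, 5), (5, 0), (6, 5)}.
Total count |C(F_7)_aff| = 6.


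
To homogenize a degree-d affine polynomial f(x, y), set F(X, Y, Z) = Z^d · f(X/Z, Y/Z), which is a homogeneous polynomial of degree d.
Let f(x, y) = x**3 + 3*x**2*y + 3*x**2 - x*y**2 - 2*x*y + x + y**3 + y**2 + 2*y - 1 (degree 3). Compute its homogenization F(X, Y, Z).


F(X, Y, Z) = X**3 + 3*X**2*Y + 3*X**2*Z - X*Y**2 - 2*X*Y*Z + X*Z**2 + Y**3 + Y**2*Z + 2*Y*Z**2 - Z**3

deg(f) = 3.
Substitute x = X/Z, y = Y/Z into f, then multiply by Z^3.
  monomial 1·x^3·y^0 ↦ 1·X^3·Y^0·Z^0.
  monomial 3·x^2·y^1 ↦ 3·X^2·Y^1·Z^0.
  monomial 3·x^2·y^0 ↦ 3·X^2·Y^0·Z^1.
  monomial -1·x^1·y^2 ↦ -1·X^1·Y^2·Z^0.
  monomial -2·x^1·y^1 ↦ -2·X^1·Y^1·Z^1.
  monomial 1·x^1·y^0 ↦ 1·X^1·Y^0·Z^2.
  monomial 1·x^0·y^3 ↦ 1·X^0·Y^3·Z^0.
  monomial 1·x^0·y^2 ↦ 1·X^0·Y^2·Z^1.
  monomial 2·x^0·y^1 ↦ 2·X^0·Y^1·Z^2.
  monomial -1·x^0·y^0 ↦ -1·X^0·Y^0·Z^3.
Collecting: F(X, Y, Z) = X**3 + 3*X**2*Y + 3*X**2*Z - X*Y**2 - 2*X*Y*Z + X*Z**2 + Y**3 + Y**2*Z + 2*Y*Z**2 - Z**3.


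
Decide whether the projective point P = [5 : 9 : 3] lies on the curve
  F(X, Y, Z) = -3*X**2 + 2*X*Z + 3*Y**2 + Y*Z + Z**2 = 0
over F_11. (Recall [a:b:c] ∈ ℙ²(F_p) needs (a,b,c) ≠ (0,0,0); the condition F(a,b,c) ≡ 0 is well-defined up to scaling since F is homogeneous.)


F(5,9,3) ≡ 3 (mod 11); P is NOT on the curve.

Evaluate F(5, 9, 3) term-by-term (mod 11).
  -3*X**2 ↦ -3·25·1·1 = -75
  2*X*Z ↦ 2·5·1·3 = 30
  3*Y**2 ↦ 3·1·81·1 = 243
  Y*Z ↦ 1·1·9·3 = 27
  Z**2 ↦ 1·1·1·9 = 9
Sum: F(5, 9, 3) = (-75) + (30) + (243) + (27) + (9) = 234.
Reducing mod 11: 234 ≡ 3 (mod 11).
Since F(a, b, c) ≡ 3 ≠ 0 (mod 11), P does NOT lie on the curve.


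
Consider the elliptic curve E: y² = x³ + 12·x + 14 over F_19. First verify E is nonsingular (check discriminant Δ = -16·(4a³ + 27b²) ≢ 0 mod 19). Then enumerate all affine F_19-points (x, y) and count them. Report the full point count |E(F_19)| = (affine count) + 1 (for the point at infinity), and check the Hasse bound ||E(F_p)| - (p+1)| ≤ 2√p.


Affine points = {(3, 1), (3, 18), (5, 3), (5, 16), (6, 6), (6, 13), (7, 2), (7, 17), (12, 9), (12, 10), (13, 7), (13, 12), (14, 0), (15, 4), (15, 15), (17, 1), (17, 18), (18, 1), (18, 18)}; affine count = 19; |E(F_19)| = 20.

Discriminant check: Δ ∝ 4a³ + 27b² = 4·12³ + 27·14² = 4·1728 + 27·196 ≡ 6 (mod 19). Nonzero ⇒ E is nonsingular.
For each x ∈ F_19, compute rhs = x³ + 12·x + 14 mod 19, then count y ∈ F_19 with y² ≡ rhs.
  x = 0: rhs = 14, matching y values: none (0 points).
  x = 1: rhs = 8, matching y values: none (0 points).
  x = 2: rhs = 8, matching y values: none (0 points).
  x = 3: rhs = 1, matching y values: 1, 18 (2 points).
  x = 4: rhs = 12, matching y values: none (0 points).
  x = 5: rhs = 9, matching y values: 3, 16 (2 points).
  x = 6: rhs = 17, matching y values: 6, 13 (2 points).
  x = 7: rhs = 4, matching y values: 2, 17 (2 points).
  x = 8: rhs = 14, matching y values: none (0 points).
  x = 9: rhs = 15, matching y values: none (0 points).
  x = 10: rhs = 13, matching y values: none (0 points).
  x = 11: rhs = 14, matching y values: none (0 points).
  x = 12: rhs = 5, matching y values: 9, 10 (2 points).
  x = 13: rhs = 11, matching y values: 7, 12 (2 points).
  x = 14: rhs = 0, matching y values: 0 (1 points).
  x = 15: rhs = 16, matching y values: 4, 15 (2 points).
  x = 16: rhs = 8, matching y values: none (0 points).
  x = 17: rhs = 1, matching y values: 1, 18 (2 points).
  x = 18: rhs = 1, matching y values: 1, 18 (2 points).
Total affine count: 19.
Full point count |E(F_19)| = 19 + 1 = 20.
Hasse bound: |20 − (19+1)| = |0| = 0 ≤ 2√19 ≈ 8.7178 ✓.


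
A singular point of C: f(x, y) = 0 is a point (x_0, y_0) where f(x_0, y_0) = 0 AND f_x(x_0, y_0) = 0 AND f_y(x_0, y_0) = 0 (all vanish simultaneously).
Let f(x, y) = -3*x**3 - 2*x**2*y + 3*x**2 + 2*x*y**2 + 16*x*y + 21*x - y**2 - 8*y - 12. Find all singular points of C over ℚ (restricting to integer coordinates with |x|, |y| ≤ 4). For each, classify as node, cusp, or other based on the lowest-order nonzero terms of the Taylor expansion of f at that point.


Singular points: {(1, -3)}; classification: cusp.

Compute partial derivatives:
  f_x = -9*x**2 - 4*x*y + 6*x + 2*y**2 + 16*y + 21.
  f_y = -2*x**2 + 4*x*y + 16*x - 2*y - 8.
Scan x_0 ∈ {−4, ..., 4}. For each x_0, f_y(x_0, y) is a polynomial in y; find its integer roots y ∈ {−4, ..., 4}, then test f_x and f at those candidates.
  x = -4: f_y(-4, y) = -18*y - 104; no integer root y with |y| ≤ 4.
  x = -3: f_y(-3, y) = -14*y - 74; no integer root y with |y| ≤ 4.
  x = -2: f_y(-2, y) = -10*y - 48; no integer root y with |y| ≤ 4.
  x = -1: f_y(-1, y) = -6*y - 26; no integer root y with |y| ≤ 4.
  x = 0: f_y(0, y) = -2*y - 8; vanishes at y ∈ {-4}. (0, -4): f_x = -11 ≠ 0.
  x = 1: f_y(1, y) = 2*y + 6; vanishes at y ∈ {-3}. (1, -3): f_x = 0, f = 0 — SINGULAR.
  x = 2: f_y(2, y) = 6*y + 16; no integer root y with |y| ≤ 4.
  x = 3: f_y(3, y) = 10*y + 22; no integer root y with |y| ≤ 4.
  x = 4: f_y(4, y) = 14*y + 24; no integer root y with |y| ≤ 4.
Only singular point on the grid: (1, -3).
Classify: substitute x = 1 + u, y = -3 + v and expand: f = -3*u**3 - 2*u**2*v + 2*u*v**2 + v**2.
No constant or linear terms (consistent with a singular point). Quadratic part: v**2. Cubic part: -3*u**3 - 2*u**2*v + 2*u*v**2.
The quadratic part v**2 is a perfect square, so there is a single (double) tangent line v = 0, i.e. y = -3. Restricting the cubic part to that line (v = 0) leaves -3*u**3 ≠ 0, so f is not divisible by v and the branch is v² ≈ 3*u**3 to lowest order — this is a cusp.
Classification: cusp.


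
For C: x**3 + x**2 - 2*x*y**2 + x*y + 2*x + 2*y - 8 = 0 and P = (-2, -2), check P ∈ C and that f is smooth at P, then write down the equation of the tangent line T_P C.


Tangent line at P: -16*y - 32 = 0.

Step 1: f(-2, -2) = 0, so P lies on C.
Step 2: partial derivatives
  f_x(x, y) = 3*x**2 + 2*x - 2*y**2 + y + 2, f_y(x, y) = -4*x*y + x + 2.
  f_x(P) = 0, f_y(P) = -16 (gradient nonzero, so P is smooth).
Step 3: tangent line at P: 0·(x − -2) + -16·(y − -2) = 0.
Expanding: -16*y - 32 = 0.


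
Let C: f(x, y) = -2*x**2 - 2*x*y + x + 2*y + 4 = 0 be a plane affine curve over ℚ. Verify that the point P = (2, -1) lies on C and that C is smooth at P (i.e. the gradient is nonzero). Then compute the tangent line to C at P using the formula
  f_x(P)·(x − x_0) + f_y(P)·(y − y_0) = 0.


Tangent line at P: -5*x - 2*y + 8 = 0.

Step 1: f(2, -1) = 0, so P lies on C.
Step 2: partial derivatives
  f_x(x, y) = -4*x - 2*y + 1, f_y(x, y) = 2 - 2*x.
  f_x(P) = -5, f_y(P) = -2 (gradient nonzero, so P is smooth).
Step 3: tangent line at P: -5·(x − 2) + -2·(y − -1) = 0.
Expanding: -5*x - 2*y + 8 = 0.


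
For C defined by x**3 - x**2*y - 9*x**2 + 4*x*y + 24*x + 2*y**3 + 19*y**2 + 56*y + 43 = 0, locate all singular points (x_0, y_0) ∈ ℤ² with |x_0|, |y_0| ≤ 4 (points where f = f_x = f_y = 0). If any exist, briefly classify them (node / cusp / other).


Singular points: {(2, -3)}; classification: cusp.

Compute partial derivatives:
  f_x = 3*x**2 - 2*x*y - 18*x + 4*y + 24.
  f_y = -x**2 + 4*x + 6*y**2 + 38*y + 56.
Scan x_0 ∈ {−4, ..., 4}. For each x_0, f_y(x_0, y) is a polynomial in y; find its integer roots y ∈ {−4, ..., 4}, then test f_x and f at those candidates.
  x = -4: f_y(-4, y) = 6*y**2 + 38*y + 24; no integer root y with |y| ≤ 4.
  x = -3: f_y(-3, y) = 6*y**2 + 38*y + 35; no integer root y with |y| ≤ 4.
  x = -2: f_y(-2, y) = 6*y**2 + 38*y + 44; no integer root y with |y| ≤ 4.
  x = -1: f_y(-1, y) = 6*y**2 + 38*y + 51; no integer root y with |y| ≤ 4.
  x = 0: f_y(0, y) = 6*y**2 + 38*y + 56; vanishes at y ∈ {-4}. (0, -4): f_x = 8 ≠ 0.
  x = 1: f_y(1, y) = 6*y**2 + 38*y + 59; no integer root y with |y| ≤ 4.
  x = 2: f_y(2, y) = 6*y**2 + 38*y + 60; vanishes at y ∈ {-3}. (2, -3): f_x = 0, f = 0 — SINGULAR.
  x = 3: f_y(3, y) = 6*y**2 + 38*y + 59; no integer root y with |y| ≤ 4.
  x = 4: f_y(4, y) = 6*y**2 + 38*y + 56; vanishes at y ∈ {-4}. (4, -4): f_x = 16 ≠ 0.
Only singular point on the grid: (2, -3).
Classify: substitute x = 2 + u, y = -3 + v and expand: f = u**3 - u**2*v + 2*v**3 + v**2.
No constant or linear terms (consistent with a singular point). Quadratic part: v**2. Cubic part: u**3 - u**2*v + 2*v**3.
The quadratic part v**2 is a perfect square, so there is a single (double) tangent line v = 0, i.e. y = -3. Restricting the cubic part to that line (v = 0) leaves u**3 ≠ 0, so f is not divisible by v and the branch is v² ≈ -u**3 to lowest order — this is a cusp.
Classification: cusp.


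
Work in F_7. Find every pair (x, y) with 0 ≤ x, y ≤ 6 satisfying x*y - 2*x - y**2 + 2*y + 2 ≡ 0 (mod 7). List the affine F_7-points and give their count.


Affine F_7-points: {(1, 0), (1, 3), (2, 5), (2, 6), (3, 1), (3, 4)}; count = 6.

For each of the 49 pairs (x, y) ∈ F_7², evaluate f(x, y) mod 7. Record the zeros.
  x = 0: [0↦2, 1↦3, 2↦2, 3↦6, 4↦1, 5↦1, 6↦6]  zeros at y ∈ ∅
  x = 1: [0↦0, 1↦2, 2↦2, 3↦0, 4↦3, 5↦4, 6↦3]  zeros at y ∈ {0, 3}
  x = 2: [0↦5, 1↦1, 2↦2, 3↦1, 4↦5, 5↦0, 6↦0]  zeros at y ∈ {5, 6}
  x = 3: [0↦3, 1↦0, 2↦2, 3↦2, 4↦0, 5↦3, 6↦4]  zeros at y ∈ {1, 4}
  x = 4: [0↦1, 1↦6, 2↦2, 3↦3, 4↦2, 5↦6, 6↦1]  zeros at y ∈ ∅
  x = 5: [0↦6, 1↦5, 2↦2, 3↦4, 4↦4, 5↦2, 6↦5]  zeros at y ∈ ∅
  x = 6: [0↦4, 1↦4, 2↦2, 3↦5, 4↦6, 5↦5, 6↦2]  zeros at y ∈ ∅
Collecting zeros: affine points = {(1, 0), (1, 3), (2, 5), (2, 6), (3, 1), (3, 4)}.
Total count |C(F_7)_aff| = 6.


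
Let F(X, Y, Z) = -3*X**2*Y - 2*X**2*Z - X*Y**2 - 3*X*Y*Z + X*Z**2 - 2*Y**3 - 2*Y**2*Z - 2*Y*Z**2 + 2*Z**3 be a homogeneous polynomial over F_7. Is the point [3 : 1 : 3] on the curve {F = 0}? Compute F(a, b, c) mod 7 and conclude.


F(3,1,3) ≡ 0 (mod 7); P is on the curve.

Evaluate F(3, 1, 3) term-by-term (mod 7).
  -3*X**2*Y ↦ -3·9·1·1 = -27
  -2*X**2*Z ↦ -2·9·1·3 = -54
  -X*Y**2 ↦ -1·3·1·1 = -3
  -3*X*Y*Z ↦ -3·3·1·3 = -27
  X*Z**2 ↦ 1·3·1·9 = 27
  -2*Y**3 ↦ -2·1·1·1 = -2
  -2*Y**2*Z ↦ -2·1·1·3 = -6
  -2*Y*Z**2 ↦ -2·1·1·9 = -18
  2*Z**3 ↦ 2·1·1·27 = 54
Sum: F(3, 1, 3) = (-27) + (-54) + (-3) + (-27) + (27) + (-2) + (-6) + (-18) + (54) = -56.
Reducing mod 7: -56 ≡ 0 (mod 7).
Since F(a, b, c) ≡ 0 (mod 7), P lies on the curve.


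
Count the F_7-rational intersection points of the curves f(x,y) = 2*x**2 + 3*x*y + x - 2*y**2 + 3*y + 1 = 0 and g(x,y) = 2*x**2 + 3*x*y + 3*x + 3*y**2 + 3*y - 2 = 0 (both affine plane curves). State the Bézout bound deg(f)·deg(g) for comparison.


Common zeros: {(2, 2), (5, 0), (6, 1), (6, 6)}; count = 4; Bézout bound = 4.

deg(f) = 2, deg(g) = 2, so Bézout bound = 4.
Scan x ∈ F_7. For each x, list the y ∈ F_7 with f(x, y) ≡ 0 and those with g(x, y) ≡ 0 (mod 7); the common zeros in that column are the intersection.
  x = 0: f ≡ 0 at y ∈ ∅; g ≡ 0 at y ∈ ∅; common: ∅.
  x = 1: f ≡ 0 at y ∈ ∅; g ≡ 0 at y ∈ {6}; common: ∅.
  x = 2: f ≡ 0 at y ∈ {2, 6}; g ≡ 0 at y ∈ {2}; common: {2}.
  x = 3: f ≡ 0 at y ∈ ∅; g ≡ 0 at y ∈ ∅; common: ∅.
  x = 4: f ≡ 0 at y ∈ ∅; g ≡ 0 at y ∈ {0, 2}; common: ∅.
  x = 5: f ≡ 0 at y ∈ {0, 2}; g ≡ 0 at y ∈ {0, 1}; common: {0}.
  x = 6: f ≡ 0 at y ∈ {1, 6}; g ≡ 0 at y ∈ {1, 6}; common: {1, 6}.
Collecting: common zeros = {(2, 2), (5, 0), (6, 1), (6, 6)}, so the count is 4.
Comparison with the Bézout bound: 4 ≤ 4 = deg(f)·deg(g), as expected for curves with no common component (the bound is attained).


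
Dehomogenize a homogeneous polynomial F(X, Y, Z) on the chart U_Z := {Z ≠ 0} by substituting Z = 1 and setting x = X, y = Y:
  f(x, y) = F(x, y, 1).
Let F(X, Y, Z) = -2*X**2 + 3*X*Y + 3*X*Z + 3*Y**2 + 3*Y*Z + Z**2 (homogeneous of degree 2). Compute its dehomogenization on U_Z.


f(x, y) = -2*x**2 + 3*x*y + 3*x + 3*y**2 + 3*y + 1

On U_Z we set Z = 1. Each monomial c·X^i·Y^j·Z^k in F becomes c·x^i·y^j·1^k = c·x^i·y^j.
Substituting Z = 1: F(X, Y, 1) = -2*x**2 + 3*x*y + 3*x + 3*y**2 + 3*y + 1.
Note: deg(f) ≤ deg(F) = 2; strict inequality happens when F is divisible by Z (lost terms).


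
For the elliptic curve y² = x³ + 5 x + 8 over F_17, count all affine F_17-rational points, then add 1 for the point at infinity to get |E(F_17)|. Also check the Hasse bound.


Affine points = {(0, 5), (0, 12), (2, 3), (2, 14), (3, 4), (3, 13), (6, 4), (6, 13), (8, 4), (8, 13), (9, 0), (10, 2), (10, 15), (11, 0), (13, 3), (13, 14), (14, 0), (16, 6), (16, 11)}; affine count = 19; |E(F_17)| = 20.

Discriminant check: Δ ∝ 4a³ + 27b² = 4·5³ + 27·8² = 4·125 + 27·64 ≡ 1 (mod 17). Nonzero ⇒ E is nonsingular.
For each x ∈ F_17, compute rhs = x³ + 5·x + 8 mod 17, then count y ∈ F_17 with y² ≡ rhs.
  x = 0: rhs = 8, matching y values: 5, 12 (2 points).
  x = 1: rhs = 14, matching y values: none (0 points).
  x = 2: rhs = 9, matching y values: 3, 14 (2 points).
  x = 3: rhs = 16, matching y values: 4, 13 (2 points).
  x = 4: rhs = 7, matching y values: none (0 points).
  x = 5: rhs = 5, matching y values: none (0 points).
  x = 6: rhs = 16, matching y values: 4, 13 (2 points).
  x = 7: rhs = 12, matching y values: none (0 points).
  x = 8: rhs = 16, matching y values: 4, 13 (2 points).
  x = 9: rhs = 0, matching y values: 0 (1 points).
  x = 10: rhs = 4, matching y values: 2, 15 (2 points).
  x = 11: rhs = 0, matching y values: 0 (1 points).
  x = 12: rhs = 11, matching y values: none (0 points).
  x = 13: rhs = 9, matching y values: 3, 14 (2 points).
  x = 14: rhs = 0, matching y values: 0 (1 points).
  x = 15: rhs = 7, matching y values: none (0 points).
  x = 16: rhs = 2, matching y values: 6, 11 (2 points).
Total affine count: 19.
Full point count |E(F_17)| = 19 + 1 = 20.
Hasse bound: |20 − (17+1)| = |2| = 2 ≤ 2√17 ≈ 8.2462 ✓.


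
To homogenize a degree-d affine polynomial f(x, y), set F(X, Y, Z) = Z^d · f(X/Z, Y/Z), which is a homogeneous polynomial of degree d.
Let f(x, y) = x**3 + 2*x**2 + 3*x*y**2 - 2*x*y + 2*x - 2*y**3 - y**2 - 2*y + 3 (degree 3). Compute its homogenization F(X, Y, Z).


F(X, Y, Z) = X**3 + 2*X**2*Z + 3*X*Y**2 - 2*X*Y*Z + 2*X*Z**2 - 2*Y**3 - Y**2*Z - 2*Y*Z**2 + 3*Z**3

deg(f) = 3.
Substitute x = X/Z, y = Y/Z into f, then multiply by Z^3.
  monomial 1·x^3·y^0 ↦ 1·X^3·Y^0·Z^0.
  monomial 2·x^2·y^0 ↦ 2·X^2·Y^0·Z^1.
  monomial 3·x^1·y^2 ↦ 3·X^1·Y^2·Z^0.
  monomial -2·x^1·y^1 ↦ -2·X^1·Y^1·Z^1.
  monomial 2·x^1·y^0 ↦ 2·X^1·Y^0·Z^2.
  monomial -2·x^0·y^3 ↦ -2·X^0·Y^3·Z^0.
  monomial -1·x^0·y^2 ↦ -1·X^0·Y^2·Z^1.
  monomial -2·x^0·y^1 ↦ -2·X^0·Y^1·Z^2.
  monomial 3·x^0·y^0 ↦ 3·X^0·Y^0·Z^3.
Collecting: F(X, Y, Z) = X**3 + 2*X**2*Z + 3*X*Y**2 - 2*X*Y*Z + 2*X*Z**2 - 2*Y**3 - Y**2*Z - 2*Y*Z**2 + 3*Z**3.


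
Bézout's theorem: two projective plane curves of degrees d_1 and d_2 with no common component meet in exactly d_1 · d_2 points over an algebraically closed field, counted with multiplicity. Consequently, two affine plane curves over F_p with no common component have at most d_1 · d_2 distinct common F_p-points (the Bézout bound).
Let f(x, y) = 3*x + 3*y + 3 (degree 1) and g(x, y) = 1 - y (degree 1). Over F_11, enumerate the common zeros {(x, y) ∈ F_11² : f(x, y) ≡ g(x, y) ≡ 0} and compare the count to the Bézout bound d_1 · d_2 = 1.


Common zeros: {(9, 1)}; count = 1; Bézout bound = 1.

deg(f) = 1, deg(g) = 1, so Bézout bound = 1.
Scan x ∈ F_11. For each x, list the y ∈ F_11 with f(x, y) ≡ 0 and those with g(x, y) ≡ 0 (mod 11); the common zeros in that column are the intersection.
  x = 0: f ≡ 0 at y ∈ {10}; g ≡ 0 at y ∈ {1}; common: ∅.
  x = 1: f ≡ 0 at y ∈ {9}; g ≡ 0 at y ∈ {1}; common: ∅.
  x = 2: f ≡ 0 at y ∈ {8}; g ≡ 0 at y ∈ {1}; common: ∅.
  x = 3: f ≡ 0 at y ∈ {7}; g ≡ 0 at y ∈ {1}; common: ∅.
  x = 4: f ≡ 0 at y ∈ {6}; g ≡ 0 at y ∈ {1}; common: ∅.
  x = 5: f ≡ 0 at y ∈ {5}; g ≡ 0 at y ∈ {1}; common: ∅.
  x = 6: f ≡ 0 at y ∈ {4}; g ≡ 0 at y ∈ {1}; common: ∅.
  x = 7: f ≡ 0 at y ∈ {3}; g ≡ 0 at y ∈ {1}; common: ∅.
  x = 8: f ≡ 0 at y ∈ {2}; g ≡ 0 at y ∈ {1}; common: ∅.
  x = 9: f ≡ 0 at y ∈ {1}; g ≡ 0 at y ∈ {1}; common: {1}.
  x = 10: f ≡ 0 at y ∈ {0}; g ≡ 0 at y ∈ {1}; common: ∅.
Collecting: common zeros = {(9, 1)}, so the count is 1.
Comparison with the Bézout bound: 1 ≤ 1 = deg(f)·deg(g), as expected for curves with no common component (the bound is attained).


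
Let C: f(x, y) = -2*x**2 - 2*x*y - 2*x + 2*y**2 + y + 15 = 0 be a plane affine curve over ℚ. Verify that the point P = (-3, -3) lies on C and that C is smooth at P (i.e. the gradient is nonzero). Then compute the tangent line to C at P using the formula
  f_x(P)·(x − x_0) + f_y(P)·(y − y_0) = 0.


Tangent line at P: 16*x - 5*y + 33 = 0.

Step 1: f(-3, -3) = 0, so P lies on C.
Step 2: partial derivatives
  f_x(x, y) = -4*x - 2*y - 2, f_y(x, y) = -2*x + 4*y + 1.
  f_x(P) = 16, f_y(P) = -5 (gradient nonzero, so P is smooth).
Step 3: tangent line at P: 16·(x − -3) + -5·(y − -3) = 0.
Expanding: 16*x - 5*y + 33 = 0.


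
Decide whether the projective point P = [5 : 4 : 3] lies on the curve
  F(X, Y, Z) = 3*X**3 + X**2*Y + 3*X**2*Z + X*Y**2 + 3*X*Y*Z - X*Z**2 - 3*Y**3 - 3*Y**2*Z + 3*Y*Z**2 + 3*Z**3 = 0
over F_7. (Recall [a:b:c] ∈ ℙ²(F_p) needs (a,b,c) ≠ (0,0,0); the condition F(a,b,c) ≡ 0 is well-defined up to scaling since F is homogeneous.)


F(5,4,3) ≡ 5 (mod 7); P is NOT on the curve.

Evaluate F(5, 4, 3) term-by-term (mod 7).
  3*X**3 ↦ 3·125·1·1 = 375
  X**2*Y ↦ 1·25·4·1 = 100
  3*X**2*Z ↦ 3·25·1·3 = 225
  X*Y**2 ↦ 1·5·16·1 = 80
  3*X*Y*Z ↦ 3·5·4·3 = 180
  -X*Z**2 ↦ -1·5·1·9 = -45
  -3*Y**3 ↦ -3·1·64·1 = -192
  -3*Y**2*Z ↦ -3·1·16·3 = -144
  3*Y*Z**2 ↦ 3·1·4·9 = 108
  3*Z**3 ↦ 3·1·1·27 = 81
Sum: F(5, 4, 3) = (375) + (100) + (225) + (80) + (180) + (-45) + (-192) + (-144) + (108) + (81) = 768.
Reducing mod 7: 768 ≡ 5 (mod 7).
Since F(a, b, c) ≡ 5 ≠ 0 (mod 7), P does NOT lie on the curve.
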